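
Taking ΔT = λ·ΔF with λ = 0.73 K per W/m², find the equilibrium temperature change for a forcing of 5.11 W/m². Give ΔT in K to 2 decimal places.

ΔT = λ ΔF = 0.73 × 5.11 = 3.7303 K.

ΔT = 3.73 K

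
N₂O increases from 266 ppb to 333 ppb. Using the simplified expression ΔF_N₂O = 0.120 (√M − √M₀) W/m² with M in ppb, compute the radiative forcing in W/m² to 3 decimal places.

N₂O: 0.120 × (√333 − √266) = 0.120 × (18.2483 − 16.3095) = 0.120 × 1.9388 = 0.2327 W/m².

ΔF = 0.233 W/m²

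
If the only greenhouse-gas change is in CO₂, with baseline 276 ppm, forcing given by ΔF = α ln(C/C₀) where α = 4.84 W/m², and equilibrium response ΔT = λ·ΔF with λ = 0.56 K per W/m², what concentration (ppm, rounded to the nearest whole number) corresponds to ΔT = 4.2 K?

C ≈ 1300 ppm

Required forcing: ΔF = ΔT/λ = 4.2/0.56 = 7.5000 W/m².
Then ln(C/276) = ΔF/4.84 = 7.5000/4.84 = 1.54959.
So C = 276 × e^1.54959 = 276 × 4.70954 = 1299.83 ppm.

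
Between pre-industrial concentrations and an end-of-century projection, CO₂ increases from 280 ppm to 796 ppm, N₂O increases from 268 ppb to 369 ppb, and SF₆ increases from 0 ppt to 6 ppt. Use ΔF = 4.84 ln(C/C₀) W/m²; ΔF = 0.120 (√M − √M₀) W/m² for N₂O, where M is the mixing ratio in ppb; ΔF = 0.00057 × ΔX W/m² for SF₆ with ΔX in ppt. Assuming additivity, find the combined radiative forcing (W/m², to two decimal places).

ΔF = 5.40 W/m²

CO₂: 4.84 × ln(796/280) = 4.84 × ln(2.84286) = 4.84 × 1.04481 = 5.0569 W/m².
N₂O: 0.120 × (√369 − √268) = 0.120 × (19.2094 − 16.3707) = 0.120 × 2.8387 = 0.3406 W/m².
SF₆: ΔF = 0.00057 × (6 − 0) = 0.00057 × 6 = 0.0034 W/m².
Total ΔF = 5.0569 + 0.3406 + 0.0034 = 5.4009 W/m².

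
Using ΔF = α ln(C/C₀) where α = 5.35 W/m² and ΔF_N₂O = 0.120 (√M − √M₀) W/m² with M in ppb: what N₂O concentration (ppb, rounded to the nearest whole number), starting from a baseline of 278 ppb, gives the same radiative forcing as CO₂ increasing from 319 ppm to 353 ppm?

CO₂ forcing: 5.35 × ln(353/319) = 5.35 × 0.101277 = 0.54183 W/m².
Set 0.120(√M − √278) = 0.54183: √M = 0.54183/0.120 + √278 = 4.5153 + 16.6733 = 21.1886.
M = (21.1886)² = 448.96 ppb.

M ≈ 449 ppb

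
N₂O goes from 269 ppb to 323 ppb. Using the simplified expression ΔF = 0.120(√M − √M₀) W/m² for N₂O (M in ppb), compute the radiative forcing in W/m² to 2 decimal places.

N₂O: 0.120 × (√323 − √269) = 0.120 × (17.9722 − 16.4012) = 0.120 × 1.5710 = 0.1885 W/m².

ΔF = 0.19 W/m²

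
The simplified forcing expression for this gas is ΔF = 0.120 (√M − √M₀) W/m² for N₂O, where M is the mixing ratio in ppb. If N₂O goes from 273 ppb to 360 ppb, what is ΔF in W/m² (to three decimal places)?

ΔF = 0.294 W/m²

N₂O: 0.120 × (√360 − √273) = 0.120 × (18.9737 − 16.5227) = 0.120 × 2.4510 = 0.2941 W/m².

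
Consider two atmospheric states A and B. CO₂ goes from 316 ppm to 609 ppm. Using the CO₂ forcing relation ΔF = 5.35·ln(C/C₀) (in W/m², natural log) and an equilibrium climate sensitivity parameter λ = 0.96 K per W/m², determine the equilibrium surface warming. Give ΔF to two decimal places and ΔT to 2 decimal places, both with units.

ΔF = 3.51 W/m²; ΔT = 3.37 K

CO₂: 5.35 × ln(609/316) = 5.35 × ln(1.92722) = 5.35 × 0.65608 = 3.5100 W/m².
ΔT = λ ΔF = 0.96 × 3.51 = 3.3696 K.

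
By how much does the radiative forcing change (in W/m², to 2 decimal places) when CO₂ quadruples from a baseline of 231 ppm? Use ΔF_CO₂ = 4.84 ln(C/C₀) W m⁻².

ΔF = 4.84 × ln(4) = 4.84 × 1.38629 = 6.7096 W/m².

ΔF = 6.71 W/m²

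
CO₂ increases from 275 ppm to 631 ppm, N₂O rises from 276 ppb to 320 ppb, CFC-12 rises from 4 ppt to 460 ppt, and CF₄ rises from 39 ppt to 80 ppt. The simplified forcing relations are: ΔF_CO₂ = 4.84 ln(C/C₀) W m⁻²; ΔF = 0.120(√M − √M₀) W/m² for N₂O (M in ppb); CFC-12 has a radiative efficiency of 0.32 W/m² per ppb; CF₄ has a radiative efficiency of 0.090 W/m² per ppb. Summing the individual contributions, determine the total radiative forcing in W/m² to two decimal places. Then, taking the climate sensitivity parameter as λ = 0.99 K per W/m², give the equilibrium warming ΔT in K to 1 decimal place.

ΔF = 4.32 W/m²; ΔT = 4.3 K

CO₂: 4.84 × ln(631/275) = 4.84 × ln(2.29455) = 4.84 × 0.83054 = 4.0198 W/m².
N₂O: 0.120 × (√320 − √276) = 0.120 × (17.8885 − 16.6132) = 0.120 × 1.2753 = 0.1530 W/m².
CFC-12: Δ = 460 − 4 = 456 ppt = 0.456 ppb; ΔF = 0.32 × 0.456 = 0.1459 W/m².
CF₄: Δ = 80 − 39 = 41 ppt = 0.041 ppb; ΔF = 0.090 × 0.041 = 0.0037 W/m².
Total ΔF = 4.0198 + 0.1530 + 0.1459 + 0.0037 = 4.3224 W/m².
ΔT = λ ΔF = 0.99 × 4.32 = 4.2768 K.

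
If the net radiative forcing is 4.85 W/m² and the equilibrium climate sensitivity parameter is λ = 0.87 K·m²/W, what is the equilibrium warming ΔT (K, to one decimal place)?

ΔT = λ ΔF = 0.87 × 4.85 = 4.2195 K.

ΔT = 4.2 K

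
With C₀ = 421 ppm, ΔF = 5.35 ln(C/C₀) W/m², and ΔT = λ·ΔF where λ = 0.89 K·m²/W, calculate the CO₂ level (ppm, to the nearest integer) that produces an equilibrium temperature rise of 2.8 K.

Required forcing: ΔF = ΔT/λ = 2.8/0.89 = 3.1461 W/m².
Then ln(C/421) = ΔF/5.35 = 3.1461/5.35 = 0.58806.
So C = 421 × e^0.58806 = 421 × 1.80049 = 758.01 ppm.

C ≈ 758 ppm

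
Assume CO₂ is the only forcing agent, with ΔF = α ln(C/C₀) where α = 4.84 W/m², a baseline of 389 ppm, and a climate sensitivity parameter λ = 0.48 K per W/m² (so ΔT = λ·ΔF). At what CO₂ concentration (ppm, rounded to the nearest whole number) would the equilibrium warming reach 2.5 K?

C ≈ 1141 ppm

Required forcing: ΔF = ΔT/λ = 2.5/0.48 = 5.2083 W/m².
Then ln(C/389) = ΔF/4.84 = 5.2083/4.84 = 1.07610.
So C = 389 × e^1.07610 = 389 × 2.93322 = 1141.02 ppm.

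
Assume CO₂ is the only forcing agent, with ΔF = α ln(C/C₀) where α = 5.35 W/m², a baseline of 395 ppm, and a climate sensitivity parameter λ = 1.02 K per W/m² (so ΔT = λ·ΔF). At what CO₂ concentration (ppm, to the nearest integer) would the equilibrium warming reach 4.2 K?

C ≈ 853 ppm

Required forcing: ΔF = ΔT/λ = 4.2/1.02 = 4.1176 W/m².
Then ln(C/395) = ΔF/5.35 = 4.1176/5.35 = 0.76964.
So C = 395 × e^0.76964 = 395 × 2.15899 = 852.80 ppm.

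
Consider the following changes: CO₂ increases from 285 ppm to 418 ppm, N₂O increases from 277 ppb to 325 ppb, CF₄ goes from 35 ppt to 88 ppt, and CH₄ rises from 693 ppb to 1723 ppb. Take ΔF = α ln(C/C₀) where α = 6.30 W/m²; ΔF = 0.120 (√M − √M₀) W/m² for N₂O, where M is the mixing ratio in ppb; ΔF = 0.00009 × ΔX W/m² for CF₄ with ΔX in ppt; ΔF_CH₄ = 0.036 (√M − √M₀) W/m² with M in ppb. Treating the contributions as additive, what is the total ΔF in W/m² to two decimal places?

ΔF = 3.13 W/m²

CO₂: 6.30 × ln(418/285) = 6.30 × ln(1.46667) = 6.30 × 0.38299 = 2.4128 W/m².
N₂O: 0.120 × (√325 − √277) = 0.120 × (18.0278 − 16.6433) = 0.120 × 1.3845 = 0.1661 W/m².
CF₄: ΔF = 0.00009 × (88 − 35) = 0.00009 × 53 = 0.0048 W/m².
CH₄: 0.036 × (√1723 − √693) = 0.036 × (41.5090 − 26.3249) = 0.036 × 15.1841 = 0.5466 W/m².
Total ΔF = 2.4128 + 0.1661 + 0.0048 + 0.5466 = 3.1303 W/m².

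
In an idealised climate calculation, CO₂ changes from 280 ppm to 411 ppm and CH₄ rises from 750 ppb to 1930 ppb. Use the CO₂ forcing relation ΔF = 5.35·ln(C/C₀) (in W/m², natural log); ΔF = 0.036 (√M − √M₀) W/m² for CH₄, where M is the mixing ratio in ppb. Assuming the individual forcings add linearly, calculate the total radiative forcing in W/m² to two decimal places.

ΔF = 2.65 W/m²

CO₂: 5.35 × ln(411/280) = 5.35 × ln(1.46786) = 5.35 × 0.38381 = 2.0534 W/m².
CH₄: 0.036 × (√1930 − √750) = 0.036 × (43.9318 − 27.3861) = 0.036 × 16.5457 = 0.5956 W/m².
Total ΔF = 2.0534 + 0.5956 = 2.6490 W/m².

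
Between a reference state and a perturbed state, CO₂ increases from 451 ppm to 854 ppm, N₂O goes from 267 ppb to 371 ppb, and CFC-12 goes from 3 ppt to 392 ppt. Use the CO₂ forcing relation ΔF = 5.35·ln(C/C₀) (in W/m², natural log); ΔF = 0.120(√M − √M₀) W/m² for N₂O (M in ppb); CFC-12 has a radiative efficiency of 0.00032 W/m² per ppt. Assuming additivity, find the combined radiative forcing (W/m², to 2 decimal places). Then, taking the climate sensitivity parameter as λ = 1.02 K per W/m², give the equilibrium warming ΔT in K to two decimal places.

ΔF = 3.89 W/m²; ΔT = 3.97 K

CO₂: 5.35 × ln(854/451) = 5.35 × ln(1.89357) = 5.35 × 0.63846 = 3.4158 W/m².
N₂O: 0.120 × (√371 − √267) = 0.120 × (19.2614 − 16.3401) = 0.120 × 2.9213 = 0.3506 W/m².
CFC-12: ΔF = 0.00032 × (392 − 3) = 0.00032 × 389 = 0.1245 W/m².
Total ΔF = 3.4158 + 0.3506 + 0.1245 = 3.8909 W/m².
ΔT = λ ΔF = 1.02 × 3.89 = 3.9678 K.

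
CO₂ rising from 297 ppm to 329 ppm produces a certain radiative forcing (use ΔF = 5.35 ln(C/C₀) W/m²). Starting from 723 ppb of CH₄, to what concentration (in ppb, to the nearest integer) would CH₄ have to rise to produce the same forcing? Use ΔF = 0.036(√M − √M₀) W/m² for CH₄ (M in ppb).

M ≈ 1772 ppb

CO₂ forcing: 5.35 × ln(329/297) = 5.35 × 0.102326 = 0.54744 W/m².
Set 0.036(√M − √723) = 0.54744: √M = 0.54744/0.036 + √723 = 15.2067 + 26.8887 = 42.0954.
M = (42.0954)² = 1772.02 ppb.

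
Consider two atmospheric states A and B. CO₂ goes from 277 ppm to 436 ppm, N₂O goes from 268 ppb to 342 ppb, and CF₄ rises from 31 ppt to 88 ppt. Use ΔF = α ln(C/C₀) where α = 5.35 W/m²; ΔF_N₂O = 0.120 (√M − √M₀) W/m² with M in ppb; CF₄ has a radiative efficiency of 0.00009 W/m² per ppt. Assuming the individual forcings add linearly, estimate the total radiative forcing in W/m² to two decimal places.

CO₂: 5.35 × ln(436/277) = 5.35 × ln(1.57401) = 5.35 × 0.45363 = 2.4269 W/m².
N₂O: 0.120 × (√342 − √268) = 0.120 × (18.4932 − 16.3707) = 0.120 × 2.1225 = 0.2547 W/m².
CF₄: ΔF = 0.00009 × (88 − 31) = 0.00009 × 57 = 0.0051 W/m².
Total ΔF = 2.4269 + 0.2547 + 0.0051 = 2.6867 W/m².

ΔF = 2.69 W/m²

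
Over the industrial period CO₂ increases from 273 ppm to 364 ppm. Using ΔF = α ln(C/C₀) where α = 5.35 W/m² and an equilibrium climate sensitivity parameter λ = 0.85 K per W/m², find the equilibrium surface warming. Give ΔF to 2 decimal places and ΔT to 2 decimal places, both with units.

ΔF = 1.54 W/m²; ΔT = 1.31 K

CO₂: 5.35 × ln(364/273) = 5.35 × ln(1.33333) = 5.35 × 0.28768 = 1.5391 W/m².
ΔT = λ ΔF = 0.85 × 1.54 = 1.3090 K.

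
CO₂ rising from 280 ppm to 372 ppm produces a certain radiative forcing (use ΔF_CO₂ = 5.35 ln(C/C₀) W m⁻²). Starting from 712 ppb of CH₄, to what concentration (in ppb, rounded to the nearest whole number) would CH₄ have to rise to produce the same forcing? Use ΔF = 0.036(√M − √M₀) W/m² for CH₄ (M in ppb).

CO₂ forcing: 5.35 × ln(372/280) = 5.35 × 0.284104 = 1.51996 W/m².
Set 0.036(√M − √712) = 1.51996: √M = 1.51996/0.036 + √712 = 42.2211 + 26.6833 = 68.9044.
M = (68.9044)² = 4747.82 ppb.

M ≈ 4748 ppb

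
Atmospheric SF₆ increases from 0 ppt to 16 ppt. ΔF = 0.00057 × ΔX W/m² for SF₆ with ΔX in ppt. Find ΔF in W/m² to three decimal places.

SF₆: ΔF = 0.00057 × (16 − 0) = 0.00057 × 16 = 0.0091 W/m².

ΔF = 0.009 W/m²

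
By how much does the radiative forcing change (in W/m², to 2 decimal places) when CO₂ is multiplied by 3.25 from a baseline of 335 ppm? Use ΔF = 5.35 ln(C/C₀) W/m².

Because the forcing depends only on the ratio C/C₀, the initial concentration does not enter.
ΔF = 5.35 × ln(3.25) = 5.35 × 1.17865 = 6.3058 W/m².

ΔF = 6.31 W/m²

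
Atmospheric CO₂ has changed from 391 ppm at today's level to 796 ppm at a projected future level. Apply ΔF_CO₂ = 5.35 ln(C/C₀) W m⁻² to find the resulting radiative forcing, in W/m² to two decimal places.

ΔF = 3.80 W/m²

CO₂ absorption bands are partially saturated, so forcing scales with the logarithm of the concentration ratio.
CO₂: 5.35 × ln(796/391) = 5.35 × ln(2.03581) = 5.35 × 0.71089 = 3.8033 W/m².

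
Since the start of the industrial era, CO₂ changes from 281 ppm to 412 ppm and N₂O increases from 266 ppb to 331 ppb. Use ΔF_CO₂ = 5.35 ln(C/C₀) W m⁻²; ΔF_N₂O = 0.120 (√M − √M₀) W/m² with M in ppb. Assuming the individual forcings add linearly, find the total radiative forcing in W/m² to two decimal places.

CO₂: 5.35 × ln(412/281) = 5.35 × ln(1.46619) = 5.35 × 0.38267 = 2.0473 W/m².
N₂O: 0.120 × (√331 − √266) = 0.120 × (18.1934 − 16.3095) = 0.120 × 1.8839 = 0.2261 W/m².
Total ΔF = 2.0473 + 0.2261 = 2.2734 W/m².

ΔF = 2.27 W/m²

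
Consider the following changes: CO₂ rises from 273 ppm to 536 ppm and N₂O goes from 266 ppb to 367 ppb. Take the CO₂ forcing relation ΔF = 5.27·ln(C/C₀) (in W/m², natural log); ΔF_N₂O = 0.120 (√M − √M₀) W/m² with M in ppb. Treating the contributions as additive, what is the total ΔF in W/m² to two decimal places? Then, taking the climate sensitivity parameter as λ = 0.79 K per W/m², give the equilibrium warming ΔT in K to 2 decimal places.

CO₂: 5.27 × ln(536/273) = 5.27 × ln(1.96337) = 5.27 × 0.67466 = 3.5555 W/m².
N₂O: 0.120 × (√367 − √266) = 0.120 × (19.1572 − 16.3095) = 0.120 × 2.8477 = 0.3417 W/m².
Total ΔF = 3.5555 + 0.3417 = 3.8972 W/m².
ΔT = λ ΔF = 0.79 × 3.90 = 3.0810 K.

ΔF = 3.90 W/m²; ΔT = 3.08 K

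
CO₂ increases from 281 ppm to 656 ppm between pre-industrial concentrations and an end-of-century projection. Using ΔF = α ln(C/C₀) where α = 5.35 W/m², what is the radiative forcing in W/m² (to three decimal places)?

CO₂ absorption bands are partially saturated, so forcing scales with the logarithm of the concentration ratio.
CO₂: 5.35 × ln(656/281) = 5.35 × ln(2.33452) = 5.35 × 0.84781 = 4.5358 W/m².

ΔF = 4.536 W/m²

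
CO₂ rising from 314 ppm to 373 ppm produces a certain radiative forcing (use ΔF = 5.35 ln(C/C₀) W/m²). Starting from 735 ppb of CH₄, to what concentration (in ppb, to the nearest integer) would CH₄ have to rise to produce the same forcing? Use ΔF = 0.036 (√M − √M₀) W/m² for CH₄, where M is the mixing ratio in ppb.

M ≈ 2777 ppb

CO₂ forcing: 5.35 × ln(373/314) = 5.35 × 0.172185 = 0.92119 W/m².
Set 0.036(√M − √735) = 0.92119: √M = 0.92119/0.036 + √735 = 25.5886 + 27.1109 = 52.6995.
M = (52.6995)² = 2777.24 ppb.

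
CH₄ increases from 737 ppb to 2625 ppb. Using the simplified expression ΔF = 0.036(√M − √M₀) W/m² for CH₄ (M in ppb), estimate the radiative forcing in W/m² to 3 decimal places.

CH₄: 0.036 × (√2625 − √737) = 0.036 × (51.2348 − 27.1477) = 0.036 × 24.0871 = 0.8671 W/m².

ΔF = 0.867 W/m²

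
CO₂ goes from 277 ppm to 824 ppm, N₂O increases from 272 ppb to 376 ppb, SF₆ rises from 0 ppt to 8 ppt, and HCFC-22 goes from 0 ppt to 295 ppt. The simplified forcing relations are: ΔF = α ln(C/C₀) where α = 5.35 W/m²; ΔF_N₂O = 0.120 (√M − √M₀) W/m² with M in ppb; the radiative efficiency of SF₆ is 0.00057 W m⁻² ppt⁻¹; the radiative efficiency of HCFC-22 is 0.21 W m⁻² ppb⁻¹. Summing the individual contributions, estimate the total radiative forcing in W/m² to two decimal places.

ΔF = 6.25 W/m²

CO₂: 5.35 × ln(824/277) = 5.35 × ln(2.97473) = 5.35 × 1.09015 = 5.8323 W/m².
N₂O: 0.120 × (√376 − √272) = 0.120 × (19.3907 − 16.4924) = 0.120 × 2.8983 = 0.3478 W/m².
SF₆: ΔF = 0.00057 × (8 − 0) = 0.00057 × 8 = 0.0046 W/m².
HCFC-22: Δ = 295 − 0 = 295 ppt = 0.295 ppb; ΔF = 0.21 × 0.295 = 0.0620 W/m².
Total ΔF = 5.8323 + 0.3478 + 0.0046 + 0.0620 = 6.2467 W/m².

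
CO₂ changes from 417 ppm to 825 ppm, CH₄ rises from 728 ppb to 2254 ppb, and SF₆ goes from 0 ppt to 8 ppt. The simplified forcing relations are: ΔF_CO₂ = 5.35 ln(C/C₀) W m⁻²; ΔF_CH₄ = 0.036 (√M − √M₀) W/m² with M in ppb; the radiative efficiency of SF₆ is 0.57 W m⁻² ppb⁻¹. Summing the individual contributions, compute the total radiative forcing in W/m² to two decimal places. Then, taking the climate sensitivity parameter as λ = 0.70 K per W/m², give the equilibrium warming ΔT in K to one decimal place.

ΔF = 4.39 W/m²; ΔT = 3.1 K

CO₂: 5.35 × ln(825/417) = 5.35 × ln(1.97842) = 5.35 × 0.68230 = 3.6503 W/m².
CH₄: 0.036 × (√2254 − √728) = 0.036 × (47.4763 − 26.9815) = 0.036 × 20.4948 = 0.7378 W/m².
SF₆: Δ = 8 − 0 = 8 ppt = 0.008 ppb; ΔF = 0.57 × 0.008 = 0.0046 W/m².
Total ΔF = 3.6503 + 0.7378 + 0.0046 = 4.3927 W/m².
ΔT = λ ΔF = 0.70 × 4.39 = 3.0730 K.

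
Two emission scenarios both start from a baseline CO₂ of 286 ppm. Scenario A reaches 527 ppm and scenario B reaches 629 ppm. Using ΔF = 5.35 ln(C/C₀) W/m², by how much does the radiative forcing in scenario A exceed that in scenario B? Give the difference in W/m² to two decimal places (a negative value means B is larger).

ΔF_A = 5.35 ln(527/286) = 5.35 × 0.61121 = 3.2700 W/m².
ΔF_B = 5.35 ln(629/286) = 5.35 × 0.78814 = 4.2165 W/m².
Difference: 3.2700 − 4.2165 = -0.9465 W/m².

ΔF_A − ΔF_B = -0.95 W/m²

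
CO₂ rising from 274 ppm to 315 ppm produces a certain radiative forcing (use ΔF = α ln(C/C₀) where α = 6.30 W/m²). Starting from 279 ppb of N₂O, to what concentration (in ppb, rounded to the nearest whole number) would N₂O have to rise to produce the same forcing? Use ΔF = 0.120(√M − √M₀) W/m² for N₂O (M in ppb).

M ≈ 577 ppb

CO₂ forcing: 6.30 × ln(315/274) = 6.30 × 0.139445 = 0.87850 W/m².
Set 0.120(√M − √279) = 0.87850: √M = 0.87850/0.120 + √279 = 7.3208 + 16.7033 = 24.0241.
M = (24.0241)² = 577.16 ppb.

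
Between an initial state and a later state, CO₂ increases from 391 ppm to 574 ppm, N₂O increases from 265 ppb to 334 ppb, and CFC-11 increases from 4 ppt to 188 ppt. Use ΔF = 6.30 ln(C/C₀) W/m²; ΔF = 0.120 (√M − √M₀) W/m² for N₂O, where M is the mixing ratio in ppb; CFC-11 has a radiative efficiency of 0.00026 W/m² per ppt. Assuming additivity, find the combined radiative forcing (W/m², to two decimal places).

ΔF = 2.71 W/m²

CO₂: 6.30 × ln(574/391) = 6.30 × ln(1.46803) = 6.30 × 0.38392 = 2.4187 W/m².
N₂O: 0.120 × (√334 − √265) = 0.120 × (18.2757 − 16.2788) = 0.120 × 1.9969 = 0.2396 W/m².
CFC-11: ΔF = 0.00026 × (188 − 4) = 0.00026 × 184 = 0.0478 W/m².
Total ΔF = 2.4187 + 0.2396 + 0.0478 = 2.7061 W/m².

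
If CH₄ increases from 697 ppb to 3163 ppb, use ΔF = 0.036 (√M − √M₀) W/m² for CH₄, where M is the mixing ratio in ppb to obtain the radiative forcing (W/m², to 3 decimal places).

ΔF = 1.074 W/m²

CH₄: 0.036 × (√3163 − √697) = 0.036 × (56.2406 − 26.4008) = 0.036 × 29.8398 = 1.0742 W/m².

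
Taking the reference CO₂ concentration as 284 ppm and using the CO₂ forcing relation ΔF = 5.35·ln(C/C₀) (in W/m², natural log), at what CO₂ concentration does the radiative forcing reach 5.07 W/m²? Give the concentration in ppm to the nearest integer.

C ≈ 733 ppm

Set 5.35 ln(C/284) = 5.07, so ln(C/284) = 5.07/5.35 = 0.94766.
Then C/284 = e^0.94766 = 2.57967, giving C = 284 × 2.57967 = 732.63 ppm.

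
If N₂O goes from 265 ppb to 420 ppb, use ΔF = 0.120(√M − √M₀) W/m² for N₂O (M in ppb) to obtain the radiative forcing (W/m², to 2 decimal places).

ΔF = 0.51 W/m²

N₂O: 0.120 × (√420 − √265) = 0.120 × (20.4939 − 16.2788) = 0.120 × 4.2151 = 0.5058 W/m².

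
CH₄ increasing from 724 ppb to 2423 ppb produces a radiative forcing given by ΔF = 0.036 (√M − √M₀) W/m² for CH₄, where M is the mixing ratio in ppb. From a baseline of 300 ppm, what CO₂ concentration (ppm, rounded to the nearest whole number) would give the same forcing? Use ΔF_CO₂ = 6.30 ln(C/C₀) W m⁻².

C ≈ 341 ppm

CH₄ forcing: 0.036 × (√2423 − √724) = 0.036 × (49.2240 − 26.9072) = 0.036 × 22.3168 = 0.80340 W/m².
Set 6.30 ln(C/300) = 0.80340: ln(C/300) = 0.80340/6.30 = 0.12752, so C = 300 × e^0.12752 = 300 × 1.13601 = 340.80 ppm.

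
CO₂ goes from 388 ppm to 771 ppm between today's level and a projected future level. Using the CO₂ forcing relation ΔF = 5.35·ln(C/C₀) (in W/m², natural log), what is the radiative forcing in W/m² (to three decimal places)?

ΔF = 3.674 W/m²

CO₂ absorption bands are partially saturated, so forcing scales with the logarithm of the concentration ratio.
CO₂: 5.35 × ln(771/388) = 5.35 × ln(1.98711) = 5.35 × 0.68668 = 3.6737 W/m².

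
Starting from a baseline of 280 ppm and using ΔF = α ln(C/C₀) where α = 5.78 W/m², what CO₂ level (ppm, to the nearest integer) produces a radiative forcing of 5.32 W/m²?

C ≈ 703 ppm

Set 5.78 ln(C/280) = 5.32, so ln(C/280) = 5.32/5.78 = 0.92042.
Then C/280 = e^0.92042 = 2.51034, giving C = 280 × 2.51034 = 702.90 ppm.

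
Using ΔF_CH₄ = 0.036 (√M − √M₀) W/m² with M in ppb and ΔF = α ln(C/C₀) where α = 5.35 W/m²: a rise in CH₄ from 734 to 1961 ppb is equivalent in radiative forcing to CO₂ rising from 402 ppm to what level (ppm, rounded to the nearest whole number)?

C ≈ 451 ppm

CH₄ forcing: 0.036 × (√1961 − √734) = 0.036 × (44.2832 − 27.0924) = 0.036 × 17.1908 = 0.61887 W/m².
Set 5.35 ln(C/402) = 0.61887: ln(C/402) = 0.61887/5.35 = 0.11568, so C = 402 × e^0.11568 = 402 × 1.12264 = 451.30 ppm.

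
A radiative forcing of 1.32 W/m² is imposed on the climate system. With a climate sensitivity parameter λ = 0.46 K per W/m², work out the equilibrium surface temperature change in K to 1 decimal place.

ΔT = λ ΔF = 0.46 × 1.32 = 0.6072 K.

ΔT = 0.6 K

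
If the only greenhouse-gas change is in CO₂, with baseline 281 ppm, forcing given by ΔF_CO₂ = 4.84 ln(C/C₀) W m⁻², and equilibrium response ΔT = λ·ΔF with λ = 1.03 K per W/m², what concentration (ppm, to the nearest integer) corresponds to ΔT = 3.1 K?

Required forcing: ΔF = ΔT/λ = 3.1/1.03 = 3.0097 W/m².
Then ln(C/281) = ΔF/4.84 = 3.0097/4.84 = 0.62184.
So C = 281 × e^0.62184 = 281 × 1.86235 = 523.32 ppm.

C ≈ 523 ppm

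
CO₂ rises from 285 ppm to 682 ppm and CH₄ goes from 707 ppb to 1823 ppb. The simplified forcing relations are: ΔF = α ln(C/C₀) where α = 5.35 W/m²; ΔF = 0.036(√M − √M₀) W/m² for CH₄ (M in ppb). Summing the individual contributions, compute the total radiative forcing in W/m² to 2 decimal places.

CO₂: 5.35 × ln(682/285) = 5.35 × ln(2.39298) = 5.35 × 0.87254 = 4.6681 W/m².
CH₄: 0.036 × (√1823 − √707) = 0.036 × (42.6966 − 26.5895) = 0.036 × 16.1071 = 0.5799 W/m².
Total ΔF = 4.6681 + 0.5799 = 5.2480 W/m².

ΔF = 5.25 W/m²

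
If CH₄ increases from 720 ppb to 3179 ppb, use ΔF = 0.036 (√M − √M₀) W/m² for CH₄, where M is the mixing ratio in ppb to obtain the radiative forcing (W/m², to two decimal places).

CH₄: 0.036 × (√3179 − √720) = 0.036 × (56.3826 − 26.8328) = 0.036 × 29.5498 = 1.0638 W/m².

ΔF = 1.06 W/m²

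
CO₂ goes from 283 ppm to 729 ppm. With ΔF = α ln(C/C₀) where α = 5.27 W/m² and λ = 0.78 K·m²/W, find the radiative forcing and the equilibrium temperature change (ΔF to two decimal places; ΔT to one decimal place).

ΔF = 4.99 W/m²; ΔT = 3.9 K

CO₂: 5.27 × ln(729/283) = 5.27 × ln(2.57597) = 5.27 × 0.94623 = 4.9866 W/m².
ΔT = λ ΔF = 0.78 × 4.99 = 3.8922 K.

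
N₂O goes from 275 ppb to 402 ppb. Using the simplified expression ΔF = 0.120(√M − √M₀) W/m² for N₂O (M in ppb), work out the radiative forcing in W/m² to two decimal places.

ΔF = 0.42 W/m²

N₂O: 0.120 × (√402 − √275) = 0.120 × (20.0499 − 16.5831) = 0.120 × 3.4668 = 0.4160 W/m².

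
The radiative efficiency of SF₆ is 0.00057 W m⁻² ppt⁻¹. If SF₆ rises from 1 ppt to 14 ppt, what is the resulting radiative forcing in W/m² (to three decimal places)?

ΔF = 0.007 W/m²

SF₆: ΔF = 0.00057 × (14 − 1) = 0.00057 × 13 = 0.0074 W/m².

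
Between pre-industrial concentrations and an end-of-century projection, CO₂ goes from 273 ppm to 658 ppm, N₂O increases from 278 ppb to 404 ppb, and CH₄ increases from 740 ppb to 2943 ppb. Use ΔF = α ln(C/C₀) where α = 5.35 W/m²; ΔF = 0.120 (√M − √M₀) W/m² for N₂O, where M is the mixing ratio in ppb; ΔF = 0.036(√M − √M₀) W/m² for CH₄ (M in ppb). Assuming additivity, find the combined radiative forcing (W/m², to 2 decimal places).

CO₂: 5.35 × ln(658/273) = 5.35 × ln(2.41026) = 5.35 × 0.87973 = 4.7066 W/m².
N₂O: 0.120 × (√404 − √278) = 0.120 × (20.0998 − 16.6733) = 0.120 × 3.4265 = 0.4112 W/m².
CH₄: 0.036 × (√2943 − √740) = 0.036 × (54.2494 − 27.2029) = 0.036 × 27.0465 = 0.9737 W/m².
Total ΔF = 4.7066 + 0.4112 + 0.9737 = 6.0915 W/m².

ΔF = 6.09 W/m²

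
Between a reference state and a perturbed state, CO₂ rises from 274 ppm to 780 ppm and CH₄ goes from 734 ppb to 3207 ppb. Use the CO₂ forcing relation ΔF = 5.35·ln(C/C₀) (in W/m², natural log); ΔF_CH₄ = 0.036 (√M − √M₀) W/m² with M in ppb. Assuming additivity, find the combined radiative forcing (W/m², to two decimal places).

ΔF = 6.66 W/m²

CO₂: 5.35 × ln(780/274) = 5.35 × ln(2.84672) = 5.35 × 1.04617 = 5.5970 W/m².
CH₄: 0.036 × (√3207 − √734) = 0.036 × (56.6304 − 27.0924) = 0.036 × 29.5380 = 1.0634 W/m².
Total ΔF = 5.5970 + 1.0634 = 6.6604 W/m².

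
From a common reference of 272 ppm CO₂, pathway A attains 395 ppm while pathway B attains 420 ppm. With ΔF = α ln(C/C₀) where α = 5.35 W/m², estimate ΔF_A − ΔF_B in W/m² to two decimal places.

ΔF_A − ΔF_B = -0.33 W/m²

ΔF_A = 5.35 ln(395/272) = 5.35 × 0.37308 = 1.9960 W/m².
ΔF_B = 5.35 ln(420/272) = 5.35 × 0.43445 = 2.3243 W/m².
Difference: 1.9960 − 2.3243 = -0.3283 W/m².
(Equivalently, ΔF_A − ΔF_B = 5.35 ln(395/420) = 5.35 × -0.06137 = -0.3283 W/m².)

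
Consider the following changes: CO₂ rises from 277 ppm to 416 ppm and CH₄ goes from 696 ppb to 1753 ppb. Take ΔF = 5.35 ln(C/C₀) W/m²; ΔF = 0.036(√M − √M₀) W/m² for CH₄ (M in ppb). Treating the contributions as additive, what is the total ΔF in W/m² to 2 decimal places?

CO₂: 5.35 × ln(416/277) = 5.35 × ln(1.50181) = 5.35 × 0.40667 = 2.1757 W/m².
CH₄: 0.036 × (√1753 − √696) = 0.036 × (41.8688 − 26.3818) = 0.036 × 15.4870 = 0.5575 W/m².
Total ΔF = 2.1757 + 0.5575 = 2.7332 W/m².

ΔF = 2.73 W/m²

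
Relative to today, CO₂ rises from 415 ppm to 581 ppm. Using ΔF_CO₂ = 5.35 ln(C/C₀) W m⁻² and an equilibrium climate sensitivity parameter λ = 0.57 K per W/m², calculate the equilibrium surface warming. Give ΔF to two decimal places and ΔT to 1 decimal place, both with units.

ΔF = 1.80 W/m²; ΔT = 1.0 K

CO₂: 5.35 × ln(581/415) = 5.35 × ln(1.40000) = 5.35 × 0.33647 = 1.8001 W/m².
ΔT = λ ΔF = 0.57 × 1.80 = 1.0260 K.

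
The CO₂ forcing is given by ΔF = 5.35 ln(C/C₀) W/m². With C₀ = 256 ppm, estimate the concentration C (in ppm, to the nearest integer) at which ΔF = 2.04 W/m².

Set 5.35 ln(C/256) = 2.04, so ln(C/256) = 2.04/5.35 = 0.38131.
Then C/256 = e^0.38131 = 1.46420, giving C = 256 × 1.46420 = 374.84 ppm.

C ≈ 375 ppm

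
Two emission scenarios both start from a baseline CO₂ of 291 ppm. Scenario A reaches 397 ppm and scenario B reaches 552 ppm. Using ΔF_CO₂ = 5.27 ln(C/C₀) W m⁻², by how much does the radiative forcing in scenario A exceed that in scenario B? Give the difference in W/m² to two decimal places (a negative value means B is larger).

ΔF_A − ΔF_B = -1.74 W/m²

ΔF_A = 5.27 ln(397/291) = 5.27 × 0.31061 = 1.6369 W/m².
ΔF_B = 5.27 ln(552/291) = 5.27 × 0.64022 = 3.3740 W/m².
Difference: 1.6369 − 3.3740 = -1.7371 W/m².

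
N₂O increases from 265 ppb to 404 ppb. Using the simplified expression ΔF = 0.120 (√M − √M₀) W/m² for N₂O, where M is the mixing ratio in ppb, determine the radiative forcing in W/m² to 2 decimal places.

ΔF = 0.46 W/m²

N₂O: 0.120 × (√404 − √265) = 0.120 × (20.0998 − 16.2788) = 0.120 × 3.8210 = 0.4585 W/m².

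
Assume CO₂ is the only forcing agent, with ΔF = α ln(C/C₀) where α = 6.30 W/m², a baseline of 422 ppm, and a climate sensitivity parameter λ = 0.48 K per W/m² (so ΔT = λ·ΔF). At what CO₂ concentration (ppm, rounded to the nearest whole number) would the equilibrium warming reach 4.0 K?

C ≈ 1584 ppm

Required forcing: ΔF = ΔT/λ = 4.0/0.48 = 8.3333 W/m².
Then ln(C/422) = ΔF/6.30 = 8.3333/6.30 = 1.32275.
So C = 422 × e^1.32275 = 422 × 3.75373 = 1584.07 ppm.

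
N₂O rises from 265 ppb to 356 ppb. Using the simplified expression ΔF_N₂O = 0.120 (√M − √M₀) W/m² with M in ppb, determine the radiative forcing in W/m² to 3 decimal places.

N₂O: 0.120 × (√356 − √265) = 0.120 × (18.8680 − 16.2788) = 0.120 × 2.5892 = 0.3107 W/m².

ΔF = 0.311 W/m²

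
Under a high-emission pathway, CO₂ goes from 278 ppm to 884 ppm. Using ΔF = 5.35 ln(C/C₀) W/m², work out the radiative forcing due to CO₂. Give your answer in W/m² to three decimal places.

CO₂ absorption bands are partially saturated, so forcing scales with the logarithm of the concentration ratio.
CO₂: 5.35 × ln(884/278) = 5.35 × ln(3.17986) = 5.35 × 1.15684 = 6.1891 W/m².

ΔF = 6.189 W/m²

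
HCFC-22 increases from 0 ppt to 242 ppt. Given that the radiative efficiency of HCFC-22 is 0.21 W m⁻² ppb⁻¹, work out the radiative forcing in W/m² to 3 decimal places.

HCFC-22: Δ = 242 − 0 = 242 ppt = 0.242 ppb; ΔF = 0.21 × 0.242 = 0.0508 W/m².

ΔF = 0.051 W/m²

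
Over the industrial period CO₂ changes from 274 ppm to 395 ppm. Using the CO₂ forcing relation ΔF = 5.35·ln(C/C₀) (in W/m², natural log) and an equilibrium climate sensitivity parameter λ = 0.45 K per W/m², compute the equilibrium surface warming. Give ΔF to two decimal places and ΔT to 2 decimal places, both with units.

CO₂: 5.35 × ln(395/274) = 5.35 × ln(1.44161) = 5.35 × 0.36576 = 1.9568 W/m².
ΔT = λ ΔF = 0.45 × 1.96 = 0.8820 K.

ΔF = 1.96 W/m²; ΔT = 0.88 K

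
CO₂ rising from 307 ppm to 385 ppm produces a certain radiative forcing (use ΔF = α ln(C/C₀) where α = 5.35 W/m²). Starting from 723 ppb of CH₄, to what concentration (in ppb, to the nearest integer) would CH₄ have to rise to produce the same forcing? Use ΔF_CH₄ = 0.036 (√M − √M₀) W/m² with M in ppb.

M ≈ 3664 ppb

CO₂ forcing: 5.35 × ln(385/307) = 5.35 × 0.226396 = 1.21122 W/m².
Set 0.036(√M − √723) = 1.21122: √M = 1.21122/0.036 + √723 = 33.6450 + 26.8887 = 60.5337.
M = (60.5337)² = 3664.33 ppb.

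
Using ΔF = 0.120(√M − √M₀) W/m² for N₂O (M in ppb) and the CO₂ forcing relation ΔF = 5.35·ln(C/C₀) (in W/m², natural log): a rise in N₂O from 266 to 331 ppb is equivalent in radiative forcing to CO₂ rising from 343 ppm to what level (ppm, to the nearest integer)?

N₂O forcing: 0.120 × (√331 − √266) = 0.120 × (18.1934 − 16.3095) = 0.120 × 1.8839 = 0.22607 W/m².
Set 5.35 ln(C/343) = 0.22607: ln(C/343) = 0.22607/5.35 = 0.04226, so C = 343 × e^0.04226 = 343 × 1.04317 = 357.81 ppm.

C ≈ 358 ppm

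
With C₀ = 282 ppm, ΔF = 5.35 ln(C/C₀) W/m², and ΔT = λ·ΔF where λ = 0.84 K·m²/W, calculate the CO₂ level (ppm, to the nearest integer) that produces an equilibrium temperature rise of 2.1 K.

C ≈ 450 ppm

Required forcing: ΔF = ΔT/λ = 2.1/0.84 = 2.5000 W/m².
Then ln(C/282) = ΔF/5.35 = 2.5000/5.35 = 0.46729.
So C = 282 × e^0.46729 = 282 × 1.59566 = 449.98 ppm.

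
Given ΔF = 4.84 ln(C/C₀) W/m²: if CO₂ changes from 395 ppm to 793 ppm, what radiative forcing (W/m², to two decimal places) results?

ΔF = 3.37 W/m²

CO₂ absorption bands are partially saturated, so forcing scales with the logarithm of the concentration ratio.
CO₂: 4.84 × ln(793/395) = 4.84 × ln(2.00759) = 4.84 × 0.69693 = 3.3731 W/m².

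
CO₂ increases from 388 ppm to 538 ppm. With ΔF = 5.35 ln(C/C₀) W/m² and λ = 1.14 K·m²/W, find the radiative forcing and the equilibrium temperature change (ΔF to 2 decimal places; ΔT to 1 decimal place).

ΔF = 1.75 W/m²; ΔT = 2.0 K

CO₂: 5.35 × ln(538/388) = 5.35 × ln(1.38660) = 5.35 × 0.32685 = 1.7486 W/m².
ΔT = λ ΔF = 1.14 × 1.75 = 1.9950 K.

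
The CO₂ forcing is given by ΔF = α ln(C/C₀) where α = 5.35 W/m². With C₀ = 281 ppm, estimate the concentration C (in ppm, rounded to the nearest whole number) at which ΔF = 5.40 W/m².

Set 5.35 ln(C/281) = 5.40, so ln(C/281) = 5.40/5.35 = 1.00935.
Then C/281 = e^1.00935 = 2.74382, giving C = 281 × 2.74382 = 771.01 ppm.

C ≈ 771 ppm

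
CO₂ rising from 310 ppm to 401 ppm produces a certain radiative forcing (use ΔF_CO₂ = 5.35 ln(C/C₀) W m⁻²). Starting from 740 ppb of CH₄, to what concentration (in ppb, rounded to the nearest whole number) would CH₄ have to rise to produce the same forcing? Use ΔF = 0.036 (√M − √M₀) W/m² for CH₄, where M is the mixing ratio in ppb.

M ≈ 4284 ppb

CO₂ forcing: 5.35 × ln(401/310) = 5.35 × 0.257389 = 1.37703 W/m².
Set 0.036(√M − √740) = 1.37703: √M = 1.37703/0.036 + √740 = 38.2508 + 27.2029 = 65.4537.
M = (65.4537)² = 4284.19 ppb.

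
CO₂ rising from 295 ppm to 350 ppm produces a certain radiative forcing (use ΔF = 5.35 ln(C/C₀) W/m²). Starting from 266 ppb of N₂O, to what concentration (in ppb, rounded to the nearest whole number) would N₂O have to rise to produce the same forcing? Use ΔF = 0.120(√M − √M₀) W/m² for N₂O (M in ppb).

M ≈ 573 ppb

CO₂ forcing: 5.35 × ln(350/295) = 5.35 × 0.170958 = 0.91463 W/m².
Set 0.120(√M − √266) = 0.91463: √M = 0.91463/0.120 + √266 = 7.6219 + 16.3095 = 23.9314.
M = (23.9314)² = 572.71 ppb.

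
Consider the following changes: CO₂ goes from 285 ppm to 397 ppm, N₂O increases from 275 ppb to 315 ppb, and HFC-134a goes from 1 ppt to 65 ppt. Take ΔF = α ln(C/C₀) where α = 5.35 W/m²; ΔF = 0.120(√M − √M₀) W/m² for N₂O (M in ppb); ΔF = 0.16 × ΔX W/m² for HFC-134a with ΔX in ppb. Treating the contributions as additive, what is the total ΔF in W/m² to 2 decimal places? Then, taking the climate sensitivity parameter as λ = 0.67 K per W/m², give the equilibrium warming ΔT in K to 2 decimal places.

CO₂: 5.35 × ln(397/285) = 5.35 × ln(1.39298) = 5.35 × 0.33145 = 1.7733 W/m².
N₂O: 0.120 × (√315 − √275) = 0.120 × (17.7482 − 16.5831) = 0.120 × 1.1651 = 0.1398 W/m².
HFC-134a: Δ = 65 − 1 = 64 ppt = 0.064 ppb; ΔF = 0.16 × 0.064 = 0.0102 W/m².
Total ΔF = 1.7733 + 0.1398 + 0.0102 = 1.9233 W/m².
ΔT = λ ΔF = 0.67 × 1.92 = 1.2864 K.

ΔF = 1.92 W/m²; ΔT = 1.29 K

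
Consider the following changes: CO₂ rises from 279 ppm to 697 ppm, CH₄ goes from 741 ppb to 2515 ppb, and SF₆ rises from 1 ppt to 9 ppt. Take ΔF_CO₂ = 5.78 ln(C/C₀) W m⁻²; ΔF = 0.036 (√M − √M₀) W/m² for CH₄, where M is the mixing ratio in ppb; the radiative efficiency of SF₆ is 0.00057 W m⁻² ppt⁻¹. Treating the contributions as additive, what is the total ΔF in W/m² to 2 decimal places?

CO₂: 5.78 × ln(697/279) = 5.78 × ln(2.49821) = 5.78 × 0.91557 = 5.2920 W/m².
CH₄: 0.036 × (√2515 − √741) = 0.036 × (50.1498 − 27.2213) = 0.036 × 22.9285 = 0.8254 W/m².
SF₆: ΔF = 0.00057 × (9 − 1) = 0.00057 × 8 = 0.0046 W/m².
Total ΔF = 5.2920 + 0.8254 + 0.0046 = 6.1220 W/m².

ΔF = 6.12 W/m²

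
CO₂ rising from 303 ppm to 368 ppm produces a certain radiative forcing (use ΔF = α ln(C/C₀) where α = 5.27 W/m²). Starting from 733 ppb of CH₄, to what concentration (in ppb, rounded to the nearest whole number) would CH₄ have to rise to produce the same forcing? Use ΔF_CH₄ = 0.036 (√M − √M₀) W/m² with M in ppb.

CO₂ forcing: 5.27 × ln(368/303) = 5.27 × 0.194350 = 1.02422 W/m².
Set 0.036(√M − √733) = 1.02422: √M = 1.02422/0.036 + √733 = 28.4506 + 27.0740 = 55.5246.
M = (55.5246)² = 3082.98 ppb.

M ≈ 3083 ppb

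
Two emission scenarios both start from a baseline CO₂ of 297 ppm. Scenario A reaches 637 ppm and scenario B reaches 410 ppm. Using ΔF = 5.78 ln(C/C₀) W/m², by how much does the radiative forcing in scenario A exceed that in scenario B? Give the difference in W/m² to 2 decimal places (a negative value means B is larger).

ΔF_A − ΔF_B = 2.55 W/m²

ΔF_A = 5.78 ln(637/297) = 5.78 × 0.76304 = 4.4104 W/m².
ΔF_B = 5.78 ln(410/297) = 5.78 × 0.32243 = 1.8636 W/m².
Difference: 4.4104 − 1.8636 = 2.5468 W/m².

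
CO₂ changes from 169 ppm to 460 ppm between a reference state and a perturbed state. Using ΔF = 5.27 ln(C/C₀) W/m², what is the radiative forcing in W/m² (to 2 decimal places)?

CO₂ absorption bands are partially saturated, so forcing scales with the logarithm of the concentration ratio.
CO₂: 5.27 × ln(460/169) = 5.27 × ln(2.72189) = 5.27 × 1.00133 = 5.2770 W/m².

ΔF = 5.28 W/m²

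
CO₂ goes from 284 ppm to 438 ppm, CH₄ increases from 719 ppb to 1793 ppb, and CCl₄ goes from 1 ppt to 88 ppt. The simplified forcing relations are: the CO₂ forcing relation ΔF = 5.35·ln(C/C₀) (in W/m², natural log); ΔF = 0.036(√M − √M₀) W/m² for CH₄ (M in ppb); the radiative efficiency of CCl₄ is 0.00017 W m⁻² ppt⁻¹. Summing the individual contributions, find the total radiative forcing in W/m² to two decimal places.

CO₂: 5.35 × ln(438/284) = 5.35 × ln(1.54225) = 5.35 × 0.43324 = 2.3178 W/m².
CH₄: 0.036 × (√1793 − √719) = 0.036 × (42.3438 − 26.8142) = 0.036 × 15.5296 = 0.5591 W/m².
CCl₄: ΔF = 0.00017 × (88 − 1) = 0.00017 × 87 = 0.0148 W/m².
Total ΔF = 2.3178 + 0.5591 + 0.0148 = 2.8917 W/m².

ΔF = 2.89 W/m²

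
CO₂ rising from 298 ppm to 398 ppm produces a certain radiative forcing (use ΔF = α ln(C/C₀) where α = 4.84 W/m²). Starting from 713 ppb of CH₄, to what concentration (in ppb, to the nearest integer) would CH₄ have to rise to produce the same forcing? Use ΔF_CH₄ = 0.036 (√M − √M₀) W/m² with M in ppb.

CO₂ forcing: 4.84 × ln(398/298) = 4.84 × 0.289359 = 1.40050 W/m².
Set 0.036(√M − √713) = 1.40050: √M = 1.40050/0.036 + √713 = 38.9028 + 26.7021 = 65.6049.
M = (65.6049)² = 4304.00 ppb.

M ≈ 4304 ppb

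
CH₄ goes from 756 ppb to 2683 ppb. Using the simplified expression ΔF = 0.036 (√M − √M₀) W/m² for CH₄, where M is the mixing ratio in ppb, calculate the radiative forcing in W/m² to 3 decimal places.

ΔF = 0.875 W/m²

CH₄: 0.036 × (√2683 − √756) = 0.036 × (51.7977 − 27.4955) = 0.036 × 24.3022 = 0.8749 W/m².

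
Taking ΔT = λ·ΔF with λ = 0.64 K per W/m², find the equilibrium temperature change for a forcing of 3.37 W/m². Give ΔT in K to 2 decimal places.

ΔT = λ ΔF = 0.64 × 3.37 = 2.1568 K.

ΔT = 2.16 K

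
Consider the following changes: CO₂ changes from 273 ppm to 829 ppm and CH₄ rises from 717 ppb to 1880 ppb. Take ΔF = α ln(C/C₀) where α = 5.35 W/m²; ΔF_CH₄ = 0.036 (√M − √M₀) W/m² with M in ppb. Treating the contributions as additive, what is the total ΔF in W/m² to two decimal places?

CO₂: 5.35 × ln(829/273) = 5.35 × ln(3.03663) = 5.35 × 1.11075 = 5.9425 W/m².
CH₄: 0.036 × (√1880 − √717) = 0.036 × (43.3590 − 26.7769) = 0.036 × 16.5821 = 0.5970 W/m².
Total ΔF = 5.9425 + 0.5970 = 6.5395 W/m².

ΔF = 6.54 W/m²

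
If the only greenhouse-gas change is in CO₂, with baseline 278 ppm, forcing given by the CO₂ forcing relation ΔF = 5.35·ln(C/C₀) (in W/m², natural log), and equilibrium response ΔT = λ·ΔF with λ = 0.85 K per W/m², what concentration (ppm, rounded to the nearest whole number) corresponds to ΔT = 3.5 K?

C ≈ 600 ppm

Required forcing: ΔF = ΔT/λ = 3.5/0.85 = 4.1176 W/m².
Then ln(C/278) = ΔF/5.35 = 4.1176/5.35 = 0.76964.
So C = 278 × e^0.76964 = 278 × 2.15899 = 600.20 ppm.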